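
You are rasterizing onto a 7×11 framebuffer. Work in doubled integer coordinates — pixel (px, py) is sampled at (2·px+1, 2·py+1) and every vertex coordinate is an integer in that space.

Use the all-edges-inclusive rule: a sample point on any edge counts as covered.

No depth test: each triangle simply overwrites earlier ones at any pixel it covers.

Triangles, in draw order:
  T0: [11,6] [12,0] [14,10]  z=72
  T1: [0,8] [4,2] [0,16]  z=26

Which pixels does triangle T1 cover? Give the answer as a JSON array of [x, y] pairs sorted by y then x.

T0:
  2·area = 22
  edge (11, 6)→(12, 0): d=(1,-6) inclusive
  edge (12, 0)→(14, 10): d=(2,10) inclusive
  edge (14, 10)→(11, 6): d=(-3,-4) inclusive
    (6,2)@(13, 5): e=[11,0,11] → █  [on edge]
    (6,3)@(13, 7): e=[13,4,5] → █
    (6,4)@(13, 9): e=[15,8,-1] → ·
  covered (2 px):
    · · · · · · ·
    · · · · · · ·
    · · · · · · █
    · · · · · · █
    · · · · · · ·
    · · · · · · ·
    · · · · · · ·
    · · · · · · ·
    · · · · · · ·
    · · · · · · ·
    · · · · · · ·
T1:
  2·area = 32
  edge (0, 8)→(4, 2): d=(4,-6) inclusive
  edge (4, 2)→(0, 16): d=(-4,14) inclusive
  edge (0, 16)→(0, 8): d=(0,-8) inclusive
    (1,2)@(3, 5): e=[6,2,24] → █
    (2,2)@(5, 5): e=[18,-26,40] → ·
    (0,3)@(1, 7): e=[2,22,8] → █
    (1,3)@(3, 7): e=[14,-6,24] → ·
    (0,4)@(1, 9): e=[10,14,8] → █
    (1,4)@(3, 9): e=[22,-14,24] → ·
    (0,5)@(1, 11): e=[18,6,8] → █
    (1,5)@(3, 11): e=[30,-22,24] → ·
    (0,6)@(1, 13): e=[26,-2,8] → ·
  covered (4 px):
    · · · · · · ·
    · · · · · · ·
    · █ · · · · ·
    █ · · · · · ·
    █ · · · · · ·
    █ · · · · · ·
    · · · · · · ·
    · · · · · · ·
    · · · · · · ·
    · · · · · · ·
    · · · · · · ·

Answer: [[1,2],[0,3],[0,4],[0,5]]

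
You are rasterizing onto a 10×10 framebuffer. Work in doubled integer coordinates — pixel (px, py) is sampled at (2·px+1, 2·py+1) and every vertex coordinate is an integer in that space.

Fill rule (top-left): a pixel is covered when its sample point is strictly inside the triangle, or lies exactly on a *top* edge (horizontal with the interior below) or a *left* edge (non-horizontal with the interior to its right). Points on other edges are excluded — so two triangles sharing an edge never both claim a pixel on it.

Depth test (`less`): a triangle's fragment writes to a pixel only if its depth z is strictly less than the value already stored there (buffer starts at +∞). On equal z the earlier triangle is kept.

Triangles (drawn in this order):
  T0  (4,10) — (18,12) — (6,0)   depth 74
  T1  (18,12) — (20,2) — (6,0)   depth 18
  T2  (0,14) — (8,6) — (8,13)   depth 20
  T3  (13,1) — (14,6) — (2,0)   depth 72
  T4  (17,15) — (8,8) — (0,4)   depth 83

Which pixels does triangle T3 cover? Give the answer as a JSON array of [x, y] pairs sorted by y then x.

T0:
  2·area = 144  (B↔C swapped to make it positive)
  edge (4, 10)→(6, 0): d=(2,-10) top-left  bias=+0
  edge (6, 0)→(18, 12): d=(12,12) right/bottom  bias=-1
  edge (18, 12)→(4, 10): d=(-14,-2) top-left  bias=+0
    (3,0)@(7, 1): e=[12,0,132] → ·  [on edge]
    (3,1)@(7, 3): e=[16,24,104] → █
    (4,1)@(9, 3): e=[36,0,108] → ·  [on edge]
    (2,2)@(5, 5): e=[0,72,72] → █  [on edge]
    (4,2)@(9, 5): e=[40,24,80] → █
    (5,2)@(11, 5): e=[60,0,84] → ·  [on edge]
    (2,3)@(5, 7): e=[4,96,44] → █
    (5,3)@(11, 7): e=[64,24,56] → █
    (6,3)@(13, 7): e=[84,0,60] → ·  [on edge]
    (2,4)@(5, 9): e=[8,120,16] → █
    (6,4)@(13, 9): e=[88,24,32] → █
    (7,4)@(15, 9): e=[108,0,36] → ·  [on edge]
    (5,5)@(11, 11): e=[72,72,0] → █  [on edge]
    (8,5)@(17, 11): e=[132,0,12] → ·  [on edge]
    (9,6)@(19, 13): e=[156,0,-12] → ·  [on edge]
    (1,7)@(3, 15): e=[0,216,-72] → ·  [on edge]
  covered (16 px):
    · · · · · · · · · ·
    · · · █ · · · · · ·
    · · █ █ █ · · · · ·
    · · █ █ █ █ · · · ·
    · · █ █ █ █ █ · · ·
    · · · · · █ █ █ · ·
    · · · · · · · · · ·
    · · · · · · · · · ·
    · · · · · · · · · ·
    · · · · · · · · · ·
T1:
  2·area = 144  (B↔C swapped to make it positive)
  edge (18, 12)→(6, 0): d=(-12,-12) top-left  bias=+0
  edge (6, 0)→(20, 2): d=(14,2) right/bottom  bias=-1
  edge (20, 2)→(18, 12): d=(-2,10) right/bottom  bias=-1
    (3,0)@(7, 1): e=[0,12,132] → █  [on edge]
    (4,0)@(9, 1): e=[24,8,112] → █
    (5,0)@(11, 1): e=[48,4,92] → █
    (6,0)@(13, 1): e=[72,0,72] → ·  [on edge]
    (3,1)@(7, 3): e=[-24,40,128] → ·
    (4,1)@(9, 3): e=[0,36,108] → █  [on edge]
    (6,1)@(13, 3): e=[48,28,68] → █
    (7,1)@(15, 3): e=[72,24,48] → █
    (8,1)@(17, 3): e=[96,20,28] → █
    (9,1)@(19, 3): e=[120,16,8] → █
    (4,2)@(9, 5): e=[-24,64,104] → ·
    (5,2)@(11, 5): e=[0,60,84] → █  [on edge]
    (6,3)@(13, 7): e=[0,84,60] → █  [on edge]
    (9,3)@(19, 7): e=[72,72,0] → ·  [on edge]
    (7,4)@(15, 9): e=[0,108,36] → █  [on edge]
    (8,5)@(17, 11): e=[0,132,12] → █  [on edge]
    (9,6)@(19, 13): e=[0,156,-12] → ·  [on edge]
    (8,8)@(17, 17): e=[-72,216,0] → ·  [on edge]
  covered (20 px):
    · · · █ █ █ · · · ·
    · · · · █ █ █ █ █ █
    · · · · · █ █ █ █ █
    · · · · · · █ █ █ ·
    · · · · · · · █ █ ·
    · · · · · · · · █ ·
    · · · · · · · · · ·
    · · · · · · · · · ·
    · · · · · · · · · ·
    · · · · · · · · · ·
T2:
  2·area = 56
  edge (0, 14)→(8, 6): d=(8,-8) top-left  bias=+0
  edge (8, 6)→(8, 13): d=(0,7) right/bottom  bias=-1
  edge (8, 13)→(0, 14): d=(-8,1) right/bottom  bias=-1
    (6,0)@(13, 1): e=[0,-35,91] → ·  [on edge]
    (5,1)@(11, 3): e=[0,-21,77] → ·  [on edge]
    (4,2)@(9, 5): e=[0,-7,63] → ·  [on edge]
    (3,3)@(7, 7): e=[0,7,49] → █  [on edge]
    (4,3)@(9, 7): e=[16,-7,47] → ·
    (2,4)@(5, 9): e=[0,21,35] → █  [on edge]
    (4,4)@(9, 9): e=[32,-7,31] → ·
    (1,5)@(3, 11): e=[0,35,21] → █  [on edge]
    (4,5)@(9, 11): e=[48,-7,15] → ·
    (0,6)@(1, 13): e=[0,49,7] → █  [on edge]
    (4,6)@(9, 13): e=[64,-7,-1] → ·
    (0,7)@(1, 15): e=[16,49,-9] → ·
  covered (10 px):
    · · · · · · · · · ·
    · · · · · · · · · ·
    · · · · · · · · · ·
    · · · █ · · · · · ·
    · · █ █ · · · · · ·
    · █ █ █ · · · · · ·
    █ █ █ █ · · · · · ·
    · · · · · · · · · ·
    · · · · · · · · · ·
    · · · · · · · · · ·
T3:
  2·area = 54
  edge (13, 1)→(14, 6): d=(1,5) right/bottom  bias=-1
  edge (14, 6)→(2, 0): d=(-12,-6) top-left  bias=+0
  edge (2, 0)→(13, 1): d=(11,1) right/bottom  bias=-1
    (2,0)@(5, 1): e=[40,6,8] → █
    (3,0)@(7, 1): e=[30,18,6] → █
    (4,0)@(9, 1): e=[20,30,4] → █
    (5,0)@(11, 1): e=[10,42,2] → █
    (6,0)@(13, 1): e=[0,54,0] → ·  [on edge]
    (2,1)@(5, 3): e=[42,-18,30] → ·
    (3,1)@(7, 3): e=[32,-6,28] → ·
    (4,1)@(9, 3): e=[22,6,26] → █
    (6,1)@(13, 3): e=[2,30,22] → █
    (7,1)@(15, 3): e=[-8,42,20] → ·
    (4,2)@(9, 5): e=[24,-18,48] → ·
    (5,2)@(11, 5): e=[14,-6,46] → ·
    (7,5)@(15, 11): e=[0,-54,108] → ·  [on edge]
  covered (8 px):
    · · █ █ █ █ · · · ·
    · · · · █ █ █ · · ·
    · · · · · · █ · · ·
    · · · · · · · · · ·
    · · · · · · · · · ·
    · · · · · · · · · ·
    · · · · · · · · · ·
    · · · · · · · · · ·
    · · · · · · · · · ·
    · · · · · · · · · ·
T4:
  2·area = 20  (B↔C swapped to make it positive)
  edge (17, 15)→(0, 4): d=(-17,-11) top-left  bias=+0
  edge (0, 4)→(8, 8): d=(8,4) right/bottom  bias=-1
  edge (8, 8)→(17, 15): d=(9,7) right/bottom  bias=-1
    (2,3)@(5, 7): e=[4,4,12] → █
    (3,3)@(7, 7): e=[26,-4,-2] → ·
    (2,4)@(5, 9): e=[-30,20,30] → ·
    (4,4)@(9, 9): e=[14,4,2] → █
    (5,4)@(11, 9): e=[36,-4,-12] → ·
    (4,5)@(9, 11): e=[-20,20,20] → ·
    (5,5)@(11, 11): e=[2,12,6] → █
    (6,5)@(13, 11): e=[24,4,-8] → ·
    (5,6)@(11, 13): e=[-32,28,24] → ·
    (8,7)@(17, 15): e=[0,20,0] → ·  [on edge]
  covered (3 px):
    · · · · · · · · · ·
    · · · · · · · · · ·
    · · · · · · · · · ·
    · · █ · · · · · · ·
    · · · · █ · · · · ·
    · · · · · █ · · · ·
    · · · · · · · · · ·
    · · · · · · · · · ·
    · · · · · · · · · ·
    · · · · · · · · · ·

Result: [[2,0],[3,0],[4,0],[5,0],[4,1],[5,1],[6,1],[6,2]]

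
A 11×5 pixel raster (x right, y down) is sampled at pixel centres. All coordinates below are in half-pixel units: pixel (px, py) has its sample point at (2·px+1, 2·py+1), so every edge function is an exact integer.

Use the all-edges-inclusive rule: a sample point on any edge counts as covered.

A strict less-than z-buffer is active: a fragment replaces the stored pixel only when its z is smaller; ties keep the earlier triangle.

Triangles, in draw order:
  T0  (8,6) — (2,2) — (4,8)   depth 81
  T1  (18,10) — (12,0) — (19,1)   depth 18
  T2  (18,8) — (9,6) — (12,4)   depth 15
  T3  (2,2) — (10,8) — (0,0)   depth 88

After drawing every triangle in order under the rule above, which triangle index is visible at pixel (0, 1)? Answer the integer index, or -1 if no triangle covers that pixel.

T0:
  2·area = 28  (B↔C swapped to make it positive)
  edge (8, 6)→(4, 8): d=(-4,2) inclusive
  edge (4, 8)→(2, 2): d=(-2,-6) inclusive
  edge (2, 2)→(8, 6): d=(6,4) inclusive
    (1,1)@(3, 3): e=[22,4,2] → X
    (2,1)@(5, 3): e=[18,16,-6] → .
    (1,2)@(3, 5): e=[14,0,14] → X  [on edge]
    (2,2)@(5, 5): e=[10,12,6] → X
    (3,2)@(7, 5): e=[6,24,-2] → .
    (1,3)@(3, 7): e=[6,-4,26] → .
    (2,3)@(5, 7): e=[2,8,18] → X
    (3,3)@(7, 7): e=[-2,20,10] → .
    (2,4)@(5, 9): e=[-6,4,30] → .
  covered (4 px):
    . . . . . . . . . . .
    . X . . . . . . . . .
    . X X . . . . . . . .
    . . X . . . . . . . .
    . . . . . . . . . . .
T1:
  2·area = 64
  edge (18, 10)→(12, 0): d=(-6,-10) inclusive
  edge (12, 0)→(19, 1): d=(7,1) inclusive
  edge (19, 1)→(18, 10): d=(-1,9) inclusive
    (6,0)@(13, 1): e=[4,6,54] → X
    (7,0)@(15, 1): e=[24,4,36] → X
    (8,0)@(17, 1): e=[44,2,18] → X
    (9,0)@(19, 1): e=[64,0,0] → X  [on edge]
    (10,0)@(21, 1): e=[84,-2,-18] → .
    (6,1)@(13, 3): e=[-8,20,52] → .
    (7,1)@(15, 3): e=[12,18,34] → X
    (9,1)@(19, 3): e=[52,14,-2] → .
    (7,2)@(15, 5): e=[0,32,32] → X  [on edge]
    (9,2)@(19, 5): e=[40,28,-4] → .
    (7,3)@(15, 7): e=[-12,46,30] → .
    (8,3)@(17, 7): e=[8,44,12] → X
  covered (9 px):
    . . . . . . X X X X .
    . . . . . . . X X . .
    . . . . . . . X X . .
    . . . . . . . . X . .
    . . . . . . . . . . .
T2:
  2·area = 24
  edge (18, 8)→(9, 6): d=(-9,-2) inclusive
  edge (9, 6)→(12, 4): d=(3,-2) inclusive
  edge (12, 4)→(18, 8): d=(6,4) inclusive
    (5,2)@(11, 5): e=[13,1,10] → X
    (6,2)@(13, 5): e=[17,5,2] → X
    (7,2)@(15, 5): e=[21,9,-6] → .
    (5,3)@(11, 7): e=[-5,7,22] → .
    (6,3)@(13, 7): e=[-1,11,14] → .
    (7,3)@(15, 7): e=[3,15,6] → X
    (8,3)@(17, 7): e=[7,19,-2] → .
    (7,4)@(15, 9): e=[-15,21,18] → .
  covered (3 px):
    . . . . . . . . . . .
    . . . . . . . . . . .
    . . . . . X X . . . .
    . . . . . . . X . . .
    . . . . . . . . . . .
T3:
  2·area = 4  (B↔C swapped to make it positive)
  edge (2, 2)→(0, 0): d=(-2,-2) inclusive
  edge (0, 0)→(10, 8): d=(10,8) inclusive
  edge (10, 8)→(2, 2): d=(-8,-6) inclusive
    (0,0)@(1, 1): e=[0,2,2] → X  [on edge]
    (1,0)@(3, 1): e=[4,-14,14] → .
    (0,1)@(1, 3): e=[-4,22,-14] → .
    (1,1)@(3, 3): e=[0,6,-2] → .  [on edge]
    (2,2)@(5, 5): e=[0,10,-6] → .  [on edge]
    (3,3)@(7, 7): e=[0,14,-10] → .  [on edge]
    (4,4)@(9, 9): e=[0,18,-14] → .  [on edge]
  covered (1 px):
    X . . . . . . . . . .
    . . . . . . . . . . .
    . . . . . . . . . . .
    . . . . . . . . . . .
    . . . . . . . . . . .

Z-buffer (winner per pixel, '.' = empty):
  3 . . . . . 1 1 1 1 .
  . 0 . . . . . 1 1 . .
  . 0 0 . . 2 2 1 1 . .
  . . 0 . . . . 2 1 . .
  . . . . . . . . . . .

Final: -1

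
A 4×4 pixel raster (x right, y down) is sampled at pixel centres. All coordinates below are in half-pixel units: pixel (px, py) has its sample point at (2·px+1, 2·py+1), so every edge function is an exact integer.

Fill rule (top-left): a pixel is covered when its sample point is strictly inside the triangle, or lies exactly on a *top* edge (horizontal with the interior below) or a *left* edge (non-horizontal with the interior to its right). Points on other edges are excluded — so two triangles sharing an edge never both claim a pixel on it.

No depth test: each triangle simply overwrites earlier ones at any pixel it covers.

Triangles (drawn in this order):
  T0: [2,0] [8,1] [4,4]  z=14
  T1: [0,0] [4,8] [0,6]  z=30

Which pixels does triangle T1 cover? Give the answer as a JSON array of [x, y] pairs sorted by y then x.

T0:
  2·area = 22
  edge (2, 0)→(8, 1): d=(6,1) right/bottom  bias=-1
  edge (8, 1)→(4, 4): d=(-4,3) right/bottom  bias=-1
  edge (4, 4)→(2, 0): d=(-2,-4) top-left  bias=+0
    (1,0)@(3, 1): e=[5,15,2] → X
    (2,0)@(5, 1): e=[3,9,10] → X
    (3,0)@(7, 1): e=[1,3,18] → X
    (1,1)@(3, 3): e=[17,7,-2] → .
    (2,1)@(5, 3): e=[15,1,6] → X
    (3,1)@(7, 3): e=[13,-5,14] → .
    (2,2)@(5, 5): e=[27,-7,2] → .
  covered (4 px):
    . X X X
    . . X .
    . . . .
    . . . .
T1:
  2·area = 24
  edge (0, 0)→(4, 8): d=(4,8) right/bottom  bias=-1
  edge (4, 8)→(0, 6): d=(-4,-2) top-left  bias=+0
  edge (0, 6)→(0, 0): d=(0,-6) top-left  bias=+0
    (0,1)@(1, 3): e=[4,14,6] → X
    (1,1)@(3, 3): e=[-12,18,18] → .
    (0,2)@(1, 5): e=[12,6,6] → X
    (1,2)@(3, 5): e=[-4,10,18] → .
    (0,3)@(1, 7): e=[20,-2,6] → .
    (1,3)@(3, 7): e=[4,2,18] → X
    (2,3)@(5, 7): e=[-12,6,30] → .
  covered (3 px):
    . . . .
    X . . .
    X . . .
    . X . .

Answer: [[0,1],[0,2],[1,3]]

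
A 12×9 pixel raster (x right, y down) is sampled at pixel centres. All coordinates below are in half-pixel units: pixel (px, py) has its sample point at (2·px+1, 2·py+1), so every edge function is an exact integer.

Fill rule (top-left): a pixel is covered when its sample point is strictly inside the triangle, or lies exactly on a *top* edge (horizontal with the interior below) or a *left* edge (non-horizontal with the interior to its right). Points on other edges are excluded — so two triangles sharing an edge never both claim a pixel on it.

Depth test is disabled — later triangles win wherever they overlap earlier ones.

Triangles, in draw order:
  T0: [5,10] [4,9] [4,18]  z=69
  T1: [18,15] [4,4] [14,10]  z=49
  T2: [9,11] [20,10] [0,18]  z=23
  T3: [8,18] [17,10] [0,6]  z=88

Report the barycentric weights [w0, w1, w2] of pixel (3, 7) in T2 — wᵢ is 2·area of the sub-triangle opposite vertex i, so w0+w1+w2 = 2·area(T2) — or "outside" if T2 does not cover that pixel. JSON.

T0:
  2·area = 9  (B↔C swapped to make it positive)
  edge (5, 10)→(4, 18): d=(-1,8) right/bottom  bias=-1
  edge (4, 18)→(4, 9): d=(0,-9) top-left  bias=+0
  edge (4, 9)→(5, 10): d=(1,1) right/bottom  bias=-1
  covered (0 px):
    · · · · · · · · · · · ·
    · · · · · · · · · · · ·
    · · · · · · · · · · · ·
    · · · · · · · · · · · ·
    · · · · · · · · · · · ·
    · · · · · · · · · · · ·
    · · · · · · · · · · · ·
    · · · · · · · · · · · ·
    · · · · · · · · · · · ·
T1:
  2·area = 26
  edge (18, 15)→(4, 4): d=(-14,-11) top-left  bias=+0
  edge (4, 4)→(14, 10): d=(10,6) right/bottom  bias=-1
  edge (14, 10)→(18, 15): d=(4,5) right/bottom  bias=-1
    (4,3)@(9, 7): e=[13,0,13] → ·  [on edge]
    (5,4)@(11, 9): e=[7,8,11] → #
    (6,4)@(13, 9): e=[29,-4,1] → ·
    (5,5)@(11, 11): e=[-21,28,19] → ·
    (6,5)@(13, 11): e=[1,16,9] → #
    (7,5)@(15, 11): e=[23,4,-1] → ·
    (6,6)@(13, 13): e=[-27,36,17] → ·
    (9,6)@(19, 13): e=[39,0,-13] → ·  [on edge]
  covered (2 px):
    · · · · · · · · · · · ·
    · · · · · · · · · · · ·
    · · · · · · · · · · · ·
    · · · · · · · · · · · ·
    · · · · · # · · · · · ·
    · · · · · · # · · · · ·
    · · · · · · · · · · · ·
    · · · · · · · · · · · ·
    · · · · · · · · · · · ·
T2:
  2·area = 68
  edge (9, 11)→(20, 10): d=(11,-1) top-left  bias=+0
  edge (20, 10)→(0, 18): d=(-20,8) right/bottom  bias=-1
  edge (0, 18)→(9, 11): d=(9,-7) top-left  bias=+0
    (4,5)@(9, 11): e=[0,68,0] → #  [on edge]
    (5,5)@(11, 11): e=[2,52,14] → #
    (6,5)@(13, 11): e=[4,36,28] → #
    (7,5)@(15, 11): e=[6,20,42] → #
    (8,5)@(17, 11): e=[8,4,56] → #
    (9,5)@(19, 11): e=[10,-12,70] → ·
    (3,6)@(7, 13): e=[20,44,4] → #
    (6,6)@(13, 13): e=[26,-4,46] → ·
    (7,6)@(15, 13): e=[28,-20,60] → ·
    (8,6)@(17, 13): e=[30,-36,74] → ·
    (2,7)@(5, 15): e=[40,20,8] → #
    (4,7)@(9, 15): e=[44,-12,36] → ·
  covered (10 px):
    · · · · · · · · · · · ·
    · · · · · · · · · · · ·
    · · · · · · · · · · · ·
    · · · · · · · · · · · ·
    · · · · · · · · · · · ·
    · · · · # # # # # · · ·
    · · · # # # · · · · · ·
    · · # # · · · · · · · ·
    · · · · · · · · · · · ·
T3:
  2·area = 172  (B↔C swapped to make it positive)
  edge (8, 18)→(0, 6): d=(-8,-12) top-left  bias=+0
  edge (0, 6)→(17, 10): d=(17,4) right/bottom  bias=-1
  edge (17, 10)→(8, 18): d=(-9,8) right/bottom  bias=-1
    (0,3)@(1, 7): e=[4,13,155] → #
    (1,3)@(3, 7): e=[28,5,139] → #
    (2,3)@(5, 7): e=[52,-3,123] → ·
    (0,4)@(1, 9): e=[-12,47,137] → ·
    (1,4)@(3, 9): e=[12,39,121] → #
    (2,4)@(5, 9): e=[36,31,105] → #
    (3,4)@(7, 9): e=[60,23,89] → #
    (4,4)@(9, 9): e=[84,15,73] → #
    (5,4)@(11, 9): e=[108,7,57] → #
    (6,4)@(13, 9): e=[132,-1,41] → ·
    (1,5)@(3, 11): e=[-4,73,103] → ·
    (2,5)@(5, 11): e=[20,65,87] → #
  covered (22 px):
    · · · · · · · · · · · ·
    · · · · · · · · · · · ·
    · · · · · · · · · · · ·
    # # · · · · · · · · · ·
    · # # # # # · · · · · ·
    · · # # # # # # · · · ·
    · · # # # # # · · · · ·
    · · · # # # · · · · · ·
    · · · · # · · · · · · ·

Final: [4,22,42]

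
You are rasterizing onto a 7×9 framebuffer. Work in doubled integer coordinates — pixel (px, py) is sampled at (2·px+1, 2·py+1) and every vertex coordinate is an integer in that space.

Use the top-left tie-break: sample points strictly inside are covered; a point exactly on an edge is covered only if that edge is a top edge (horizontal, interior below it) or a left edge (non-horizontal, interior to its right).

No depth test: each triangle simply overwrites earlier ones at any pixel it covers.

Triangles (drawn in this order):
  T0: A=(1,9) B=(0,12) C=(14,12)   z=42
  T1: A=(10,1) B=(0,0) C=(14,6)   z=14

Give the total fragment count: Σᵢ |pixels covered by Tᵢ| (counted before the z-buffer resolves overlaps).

T0:
  2·area = 42  (B↔C swapped to make it positive)
  edge (1, 9)→(14, 12): d=(13,3) right/bottom  bias=-1
  edge (14, 12)→(0, 12): d=(-14,0) right/bottom  bias=-1
  edge (0, 12)→(1, 9): d=(1,-3) top-left  bias=+0
    (1,1)@(3, 3): e=[-84,126,0] → ·  [on edge]
    (0,4)@(1, 9): e=[0,42,0] → ·  [on edge]
    (0,5)@(1, 11): e=[26,14,2] → █
    (1,5)@(3, 11): e=[20,14,8] → █
    (2,5)@(5, 11): e=[14,14,14] → █
    (3,5)@(7, 11): e=[8,14,20] → █
    (4,5)@(9, 11): e=[2,14,26] → █
    (5,5)@(11, 11): e=[-4,14,32] → ·
    (0,6)@(1, 13): e=[52,-14,4] → ·
    (1,6)@(3, 13): e=[46,-14,10] → ·
    (2,6)@(5, 13): e=[40,-14,16] → ·
    (3,6)@(7, 13): e=[34,-14,22] → ·
  covered (5 px):
    · · · · · · ·
    · · · · · · ·
    · · · · · · ·
    · · · · · · ·
    · · · · · · ·
    █ █ █ █ █ · ·
    · · · · · · ·
    · · · · · · ·
    · · · · · · ·
T1:
  2·area = 46  (B↔C swapped to make it positive)
  edge (10, 1)→(14, 6): d=(4,5) right/bottom  bias=-1
  edge (14, 6)→(0, 0): d=(-14,-6) top-left  bias=+0
  edge (0, 0)→(10, 1): d=(10,1) right/bottom  bias=-1
    (1,0)@(3, 1): e=[35,4,7] → █
    (2,0)@(5, 1): e=[25,16,5] → █
    (3,0)@(7, 1): e=[15,28,3] → █
    (4,0)@(9, 1): e=[5,40,1] → █
    (5,0)@(11, 1): e=[-5,52,-1] → ·
    (1,1)@(3, 3): e=[43,-24,27] → ·
    (2,1)@(5, 3): e=[33,-12,25] → ·
    (3,1)@(7, 3): e=[23,0,23] → █  [on edge]
    (5,1)@(11, 3): e=[3,24,19] → █
    (6,1)@(13, 3): e=[-7,36,17] → ·
    (3,2)@(7, 5): e=[31,-28,43] → ·
    (4,2)@(9, 5): e=[21,-16,41] → ·
  covered (8 px):
    · █ █ █ █ · ·
    · · · █ █ █ ·
    · · · · · · █
    · · · · · · ·
    · · · · · · ·
    · · · · · · ·
    · · · · · · ·
    · · · · · · ·
    · · · · · · ·

Answer: 13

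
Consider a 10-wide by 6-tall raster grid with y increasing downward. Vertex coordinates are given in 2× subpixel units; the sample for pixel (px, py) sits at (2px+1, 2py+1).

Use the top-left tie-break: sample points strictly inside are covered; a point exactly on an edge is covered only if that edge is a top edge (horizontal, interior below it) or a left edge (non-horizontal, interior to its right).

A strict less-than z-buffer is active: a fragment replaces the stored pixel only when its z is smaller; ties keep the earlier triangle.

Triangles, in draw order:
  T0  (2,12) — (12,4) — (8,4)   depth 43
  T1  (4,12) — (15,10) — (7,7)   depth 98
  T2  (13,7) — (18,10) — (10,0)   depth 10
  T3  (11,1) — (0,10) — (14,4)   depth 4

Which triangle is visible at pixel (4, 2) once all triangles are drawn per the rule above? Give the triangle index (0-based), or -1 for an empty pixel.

T0:
  2·area = 32  (B↔C swapped to make it positive)
  edge (2, 12)→(8, 4): d=(6,-8) top-left  bias=+0
  edge (8, 4)→(12, 4): d=(4,0) top-left  bias=+0
  edge (12, 4)→(2, 12): d=(-10,8) right/bottom  bias=-1
    (4,2)@(9, 5): e=[14,4,14] → #
    (5,2)@(11, 5): e=[30,4,-2] → ·
    (3,3)@(7, 7): e=[10,12,10] → #
    (4,3)@(9, 7): e=[26,12,-6] → ·
    (2,4)@(5, 9): e=[6,20,6] → #
    (3,4)@(7, 9): e=[22,20,-10] → ·
    (1,5)@(3, 11): e=[2,28,2] → #
    (2,5)@(5, 11): e=[18,28,-14] → ·
  covered (4 px):
    · · · · · · · · · ·
    · · · · · · · · · ·
    · · · · # · · · · ·
    · · · # · · · · · ·
    · · # · · · · · · ·
    · # · · · · · · · ·
T1:
  2·area = 49  (B↔C swapped to make it positive)
  edge (4, 12)→(7, 7): d=(3,-5) top-left  bias=+0
  edge (7, 7)→(15, 10): d=(8,3) right/bottom  bias=-1
  edge (15, 10)→(4, 12): d=(-11,2) right/bottom  bias=-1
    (3,3)@(7, 7): e=[0,0,49] → ·  [on edge]
    (3,4)@(7, 9): e=[6,16,27] → #
    (4,4)@(9, 9): e=[16,10,23] → #
    (5,4)@(11, 9): e=[26,4,19] → #
    (6,4)@(13, 9): e=[36,-2,15] → ·
    (2,5)@(5, 11): e=[2,38,9] → #
    (5,5)@(11, 11): e=[32,20,-3] → ·
  covered (6 px):
    · · · · · · · · · ·
    · · · · · · · · · ·
    · · · · · · · · · ·
    · · · · · · · · · ·
    · · · # # # · · · ·
    · · # # # · · · · ·
T2:
  2·area = 26  (B↔C swapped to make it positive)
  edge (13, 7)→(10, 0): d=(-3,-7) top-left  bias=+0
  edge (10, 0)→(18, 10): d=(8,10) right/bottom  bias=-1
  edge (18, 10)→(13, 7): d=(-5,-3) top-left  bias=+0
    (1,0)@(3, 1): e=[-52,78,0] → ·  [on edge]
    (6,2)@(13, 5): e=[6,10,10] → #
    (7,2)@(15, 5): e=[20,-10,16] → ·
    (6,3)@(13, 7): e=[0,26,0] → #  [on edge]
    (7,3)@(15, 7): e=[14,6,6] → #
    (8,3)@(17, 7): e=[28,-14,12] → ·
    (6,4)@(13, 9): e=[-6,42,-10] → ·
    (7,4)@(15, 9): e=[8,22,-4] → ·
    (8,4)@(17, 9): e=[22,2,2] → #
    (9,4)@(19, 9): e=[36,-18,8] → ·
    (8,5)@(17, 11): e=[16,18,-8] → ·
  covered (4 px):
    · · · · · · · · · ·
    · · · · · · · · · ·
    · · · · · · # · · ·
    · · · · · · # # · ·
    · · · · · · · · # ·
    · · · · · · · · · ·
T3:
  2·area = 60  (B↔C swapped to make it positive)
  edge (11, 1)→(14, 4): d=(3,3) right/bottom  bias=-1
  edge (14, 4)→(0, 10): d=(-14,6) right/bottom  bias=-1
  edge (0, 10)→(11, 1): d=(11,-9) top-left  bias=+0
    (5,0)@(11, 1): e=[0,60,0] → ·  [on edge]
    (4,1)@(9, 3): e=[12,44,4] → #
    (5,1)@(11, 3): e=[6,32,22] → #
    (6,1)@(13, 3): e=[0,20,40] → ·  [on edge]
    (3,2)@(7, 5): e=[24,28,8] → #
    (6,2)@(13, 5): e=[6,-8,62] → ·
    (7,2)@(15, 5): e=[0,-20,80] → ·  [on edge]
    (2,3)@(5, 7): e=[36,12,12] → #
    (3,3)@(7, 7): e=[30,0,30] → ·  [on edge]
    (4,3)@(9, 7): e=[24,-12,48] → ·
    (5,3)@(11, 7): e=[18,-24,66] → ·
    (8,3)@(17, 7): e=[0,-60,120] → ·  [on edge]
    (9,4)@(19, 9): e=[0,-100,160] → ·  [on edge]
  covered (6 px):
    · · · · · · · · · ·
    · · · · # # · · · ·
    · · · # # # · · · ·
    · · # · · · · · · ·
    · · · · · · · · · ·
    · · · · · · · · · ·

Z-buffer (winner per pixel, '.' = empty):
  . . . . . . . . . .
  . . . . 3 3 . . . .
  . . . 3 3 3 2 . . .
  . . 3 0 . . 2 2 . .
  . . 0 1 1 1 . . 2 .
  . 0 1 1 1 . . . . .

Answer: 3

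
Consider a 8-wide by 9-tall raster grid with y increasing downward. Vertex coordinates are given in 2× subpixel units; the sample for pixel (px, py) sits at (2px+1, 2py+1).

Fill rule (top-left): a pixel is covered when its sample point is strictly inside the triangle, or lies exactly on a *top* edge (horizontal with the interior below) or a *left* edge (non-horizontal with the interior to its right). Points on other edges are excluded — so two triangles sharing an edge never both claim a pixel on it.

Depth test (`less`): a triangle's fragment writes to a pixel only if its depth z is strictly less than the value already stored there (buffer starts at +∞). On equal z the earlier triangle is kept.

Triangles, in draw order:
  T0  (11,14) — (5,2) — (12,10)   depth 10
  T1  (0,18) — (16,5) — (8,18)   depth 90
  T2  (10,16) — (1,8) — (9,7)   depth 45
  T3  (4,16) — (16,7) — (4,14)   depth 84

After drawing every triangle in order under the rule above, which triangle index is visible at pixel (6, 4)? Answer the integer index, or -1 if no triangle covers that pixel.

T0:
  2·area = 36
  edge (11, 14)→(5, 2): d=(-6,-12) top-left  bias=+0
  edge (5, 2)→(12, 10): d=(7,8) right/bottom  bias=-1
  edge (12, 10)→(11, 14): d=(-1,4) right/bottom  bias=-1
    (3,2)@(7, 5): e=[6,5,25] → X
    (4,2)@(9, 5): e=[30,-11,17] → .
    (3,3)@(7, 7): e=[-6,19,23] → .
    (4,3)@(9, 7): e=[18,3,15] → X
    (5,3)@(11, 7): e=[42,-13,7] → .
    (4,4)@(9, 9): e=[6,17,13] → X
    (5,4)@(11, 9): e=[30,1,5] → X
    (6,4)@(13, 9): e=[54,-15,-3] → .
    (4,5)@(9, 11): e=[-6,31,11] → .
    (5,5)@(11, 11): e=[18,15,3] → X
    (6,5)@(13, 11): e=[42,-1,-5] → .
    (5,6)@(11, 13): e=[6,29,1] → X
  covered (6 px):
    . . . . . . . .
    . . . . . . . .
    . . . X . . . .
    . . . . X . . .
    . . . . X X . .
    . . . . . X . .
    . . . . . X . .
    . . . . . . . .
    . . . . . . . .
T1:
  2·area = 104
  edge (0, 18)→(16, 5): d=(16,-13) top-left  bias=+0
  edge (16, 5)→(8, 18): d=(-8,13) right/bottom  bias=-1
  edge (8, 18)→(0, 18): d=(-8,0) right/bottom  bias=-1
    (6,4)@(13, 9): e=[25,7,72] → X
    (7,4)@(15, 9): e=[51,-19,72] → .
    (4,5)@(9, 11): e=[5,43,56] → X
    (5,5)@(11, 11): e=[31,17,56] → X
    (6,5)@(13, 11): e=[57,-9,56] → .
    (3,6)@(7, 13): e=[11,53,40] → X
    (6,6)@(13, 13): e=[89,-25,40] → .
    (2,7)@(5, 15): e=[17,63,24] → X
    (5,7)@(11, 15): e=[95,-15,24] → .
    (1,8)@(3, 17): e=[23,73,8] → X
    (4,8)@(9, 17): e=[101,-5,8] → .
  covered (12 px):
    . . . . . . . .
    . . . . . . . .
    . . . . . . . .
    . . . . . . . .
    . . . . . . X .
    . . . . X X . .
    . . . X X X . .
    . . X X X . . .
    . X X X . . . .
T2:
  2·area = 73
  edge (10, 16)→(1, 8): d=(-9,-8) top-left  bias=+0
  edge (1, 8)→(9, 7): d=(8,-1) top-left  bias=+0
  edge (9, 7)→(10, 16): d=(1,9) right/bottom  bias=-1
    (4,3)@(9, 7): e=[73,0,0] → .  [on edge]
    (1,4)@(3, 9): e=[7,10,56] → X
    (2,4)@(5, 9): e=[23,12,38] → X
    (3,4)@(7, 9): e=[39,14,20] → X
    (4,4)@(9, 9): e=[55,16,2] → X
    (5,4)@(11, 9): e=[71,18,-16] → .
    (1,5)@(3, 11): e=[-11,26,58] → .
    (2,5)@(5, 11): e=[5,28,40] → X
    (5,5)@(11, 11): e=[53,34,-14] → .
    (2,6)@(5, 13): e=[-13,44,42] → .
    (3,6)@(7, 13): e=[3,46,24] → X
    (5,6)@(11, 13): e=[35,50,-12] → .
  covered (10 px):
    . . . . . . . .
    . . . . . . . .
    . . . . . . . .
    . . . . . . . .
    . X X X X . . .
    . . X X X . . .
    . . . X X . . .
    . . . . X . . .
    . . . . . . . .
T3:
  2·area = 24  (B↔C swapped to make it positive)
  edge (4, 16)→(4, 14): d=(0,-2) top-left  bias=+0
  edge (4, 14)→(16, 7): d=(12,-7) top-left  bias=+0
  edge (16, 7)→(4, 16): d=(-12,9) right/bottom  bias=-1
    (6,4)@(13, 9): e=[18,3,3] → X
    (7,4)@(15, 9): e=[22,17,-15] → .
    (6,5)@(13, 11): e=[18,27,-21] → .
    (3,6)@(7, 13): e=[6,9,9] → X
    (4,6)@(9, 13): e=[10,23,-9] → .
    (2,7)@(5, 15): e=[2,19,3] → X
    (3,7)@(7, 15): e=[6,33,-15] → .
    (2,8)@(5, 17): e=[2,43,-21] → .
  covered (3 px):
    . . . . . . . .
    . . . . . . . .
    . . . . . . . .
    . . . . . . . .
    . . . . . . X .
    . . . . . . . .
    . . . X . . . .
    . . X . . . . .
    . . . . . . . .

Z-buffer (winner per pixel, '.' = empty):
  . . . . . . . .
  . . . . . . . .
  . . . 0 . . . .
  . . . . 0 . . .
  . 2 2 2 0 0 3 .
  . . 2 2 2 0 . .
  . . . 2 2 0 . .
  . . 3 1 2 . . .
  . 1 1 1 . . . .

Final: 3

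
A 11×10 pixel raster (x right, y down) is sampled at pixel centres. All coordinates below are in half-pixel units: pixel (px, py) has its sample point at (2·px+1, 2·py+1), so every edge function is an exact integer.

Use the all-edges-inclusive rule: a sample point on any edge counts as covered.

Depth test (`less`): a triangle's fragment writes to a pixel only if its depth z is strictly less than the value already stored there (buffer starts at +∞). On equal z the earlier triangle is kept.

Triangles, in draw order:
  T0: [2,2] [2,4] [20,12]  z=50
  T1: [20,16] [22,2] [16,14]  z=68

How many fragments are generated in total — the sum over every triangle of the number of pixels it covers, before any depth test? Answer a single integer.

T0:
  2·area = 36  (B↔C swapped to make it positive)
  edge (2, 2)→(20, 12): d=(18,10) inclusive
  edge (20, 12)→(2, 4): d=(-18,-8) inclusive
  edge (2, 4)→(2, 2): d=(0,-2) inclusive
    (1,1)@(3, 3): e=[8,26,2] → █
    (2,1)@(5, 3): e=[-12,42,6] → ·
    (1,2)@(3, 5): e=[44,-10,2] → ·
    (2,2)@(5, 5): e=[24,6,6] → █
    (3,2)@(7, 5): e=[4,22,10] → █
    (4,2)@(9, 5): e=[-16,38,14] → ·
    (2,3)@(5, 7): e=[60,-30,6] → ·
    (3,3)@(7, 7): e=[40,-14,10] → ·
    (4,3)@(9, 7): e=[20,2,14] → █
    (5,3)@(11, 7): e=[0,18,18] → █  [on edge]
    (6,3)@(13, 7): e=[-20,34,22] → ·
    (4,4)@(9, 9): e=[56,-34,14] → ·
  covered (5 px):
    · · · · · · · · · · ·
    · █ · · · · · · · · ·
    · · █ █ · · · · · · ·
    · · · · █ █ · · · · ·
    · · · · · · · · · · ·
    · · · · · · · · · · ·
    · · · · · · · · · · ·
    · · · · · · · · · · ·
    · · · · · · · · · · ·
    · · · · · · · · · · ·
T1:
  2·area = 60  (B↔C swapped to make it positive)
  edge (20, 16)→(16, 14): d=(-4,-2) inclusive
  edge (16, 14)→(22, 2): d=(6,-12) inclusive
  edge (22, 2)→(20, 16): d=(-2,14) inclusive
    (10,2)@(21, 5): e=[46,6,8] → █
    (10,3)@(21, 7): e=[38,18,4] → █
    (9,4)@(19, 9): e=[26,6,28] → █
    (10,4)@(21, 9): e=[30,30,0] → █  [on edge]
    (9,5)@(19, 11): e=[18,18,24] → █
    (10,5)@(21, 11): e=[22,42,-4] → ·
    (8,6)@(17, 13): e=[6,6,48] → █
    (10,6)@(21, 13): e=[14,54,-8] → ·
    (8,7)@(17, 15): e=[-2,18,44] → ·
    (9,7)@(19, 15): e=[2,42,16] → █
    (10,7)@(21, 15): e=[6,66,-12] → ·
    (9,8)@(19, 17): e=[-6,54,12] → ·
  covered (8 px):
    · · · · · · · · · · ·
    · · · · · · · · · · ·
    · · · · · · · · · · █
    · · · · · · · · · · █
    · · · · · · · · · █ █
    · · · · · · · · · █ ·
    · · · · · · · · █ █ ·
    · · · · · · · · · █ ·
    · · · · · · · · · · ·
    · · · · · · · · · · ·

Result: 13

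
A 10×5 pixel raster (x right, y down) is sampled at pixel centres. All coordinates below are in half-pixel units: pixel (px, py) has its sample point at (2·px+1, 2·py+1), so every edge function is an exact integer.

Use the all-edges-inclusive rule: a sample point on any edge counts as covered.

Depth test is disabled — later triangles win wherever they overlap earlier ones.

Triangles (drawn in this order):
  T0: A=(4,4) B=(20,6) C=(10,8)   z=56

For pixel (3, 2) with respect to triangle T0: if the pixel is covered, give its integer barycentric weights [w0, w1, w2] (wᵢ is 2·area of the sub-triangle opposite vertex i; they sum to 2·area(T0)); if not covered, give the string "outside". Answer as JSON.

T0:
  2·area = 52
  edge (4, 4)→(20, 6): d=(16,2) inclusive
  edge (20, 6)→(10, 8): d=(-10,2) inclusive
  edge (10, 8)→(4, 4): d=(-6,-4) inclusive
    (3,2)@(7, 5): e=[10,36,6] → #
    (4,2)@(9, 5): e=[6,32,14] → #
    (5,2)@(11, 5): e=[2,28,22] → #
    (6,2)@(13, 5): e=[-2,24,30] → ·
    (3,3)@(7, 7): e=[42,16,-6] → ·
    (4,3)@(9, 7): e=[38,12,2] → #
    (6,3)@(13, 7): e=[30,4,18] → #
    (7,3)@(15, 7): e=[26,0,26] → #  [on edge]
    (8,3)@(17, 7): e=[22,-4,34] → ·
    (2,4)@(5, 9): e=[78,0,-26] → ·  [on edge]
    (4,4)@(9, 9): e=[70,-8,-10] → ·
    (5,4)@(11, 9): e=[66,-12,-2] → ·
  covered (7 px):
    · · · · · · · · · ·
    · · · · · · · · · ·
    · · · # # # · · · ·
    · · · · # # # # · ·
    · · · · · · · · · ·

Final: [36,6,10]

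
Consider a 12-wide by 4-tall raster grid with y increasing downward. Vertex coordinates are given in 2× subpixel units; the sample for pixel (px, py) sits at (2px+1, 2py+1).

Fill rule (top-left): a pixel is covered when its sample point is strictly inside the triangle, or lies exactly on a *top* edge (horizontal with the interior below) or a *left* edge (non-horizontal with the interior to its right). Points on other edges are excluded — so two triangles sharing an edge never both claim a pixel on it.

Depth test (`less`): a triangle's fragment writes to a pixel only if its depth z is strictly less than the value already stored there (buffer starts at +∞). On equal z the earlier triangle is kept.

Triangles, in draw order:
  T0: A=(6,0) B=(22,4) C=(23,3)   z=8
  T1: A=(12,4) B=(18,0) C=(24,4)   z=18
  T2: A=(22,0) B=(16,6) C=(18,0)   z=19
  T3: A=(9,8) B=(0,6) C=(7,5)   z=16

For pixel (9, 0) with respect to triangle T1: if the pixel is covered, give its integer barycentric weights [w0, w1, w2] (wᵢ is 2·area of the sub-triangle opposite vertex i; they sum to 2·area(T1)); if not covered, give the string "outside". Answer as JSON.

T0:
  2·area = 20  (B↔C swapped to make it positive)
  edge (6, 0)→(23, 3): d=(17,3) right/bottom  bias=-1
  edge (23, 3)→(22, 4): d=(-1,1) right/bottom  bias=-1
  edge (22, 4)→(6, 0): d=(-16,-4) top-left  bias=+0
    (5,0)@(11, 1): e=[2,14,4] → █
    (6,0)@(13, 1): e=[-4,12,12] → ·
    (5,1)@(11, 3): e=[36,12,-28] → ·
    (9,1)@(19, 3): e=[12,4,4] → █
    (10,1)@(21, 3): e=[6,2,12] → █
    (11,1)@(23, 3): e=[0,0,20] → ·  [on edge]
    (9,2)@(19, 5): e=[46,2,-28] → ·
    (10,2)@(21, 5): e=[40,0,-20] → ·  [on edge]
    (9,3)@(19, 7): e=[80,0,-60] → ·  [on edge]
  covered (3 px):
    · · · · · █ · · · · · ·
    · · · · · · · · · █ █ ·
    · · · · · · · · · · · ·
    · · · · · · · · · · · ·
T1:
  2·area = 48
  edge (12, 4)→(18, 0): d=(6,-4) top-left  bias=+0
  edge (18, 0)→(24, 4): d=(6,4) right/bottom  bias=-1
  edge (24, 4)→(12, 4): d=(-12,0) right/bottom  bias=-1
    (8,0)@(17, 1): e=[2,10,36] → █
    (9,0)@(19, 1): e=[10,2,36] → █
    (10,0)@(21, 1): e=[18,-6,36] → ·
    (7,1)@(15, 3): e=[6,30,12] → █
    (10,1)@(21, 3): e=[30,6,12] → █
    (11,1)@(23, 3): e=[38,-2,12] → ·
    (7,2)@(15, 5): e=[18,42,-12] → ·
    (8,2)@(17, 5): e=[26,34,-12] → ·
    (9,2)@(19, 5): e=[34,26,-12] → ·
    (10,2)@(21, 5): e=[42,18,-12] → ·
  covered (6 px):
    · · · · · · · · █ █ · ·
    · · · · · · · █ █ █ █ ·
    · · · · · · · · · · · ·
    · · · · · · · · · · · ·
T2:
  2·area = 24
  edge (22, 0)→(16, 6): d=(-6,6) right/bottom  bias=-1
  edge (16, 6)→(18, 0): d=(2,-6) top-left  bias=+0
  edge (18, 0)→(22, 0): d=(4,0) top-left  bias=+0
    (9,0)@(19, 1): e=[12,8,4] → █
    (10,0)@(21, 1): e=[0,20,4] → ·  [on edge]
    (8,1)@(17, 3): e=[12,0,12] → █  [on edge]
    (9,1)@(19, 3): e=[0,12,12] → ·  [on edge]
    (8,2)@(17, 5): e=[0,4,20] → ·  [on edge]
    (7,3)@(15, 7): e=[0,-4,28] → ·  [on edge]
  covered (2 px):
    · · · · · · · · · █ · ·
    · · · · · · · · █ · · ·
    · · · · · · · · · · · ·
    · · · · · · · · · · · ·
T3:
  2·area = 23
  edge (9, 8)→(0, 6): d=(-9,-2) top-left  bias=+0
  edge (0, 6)→(7, 5): d=(7,-1) top-left  bias=+0
  edge (7, 5)→(9, 8): d=(2,3) right/bottom  bias=-1
    (10,1)@(21, 3): e=[69,0,-46] → ·  [on edge]
    (3,2)@(7, 5): e=[23,0,0] → ·  [on edge]
    (2,3)@(5, 7): e=[1,12,10] → █
    (3,3)@(7, 7): e=[5,14,4] → █
    (4,3)@(9, 7): e=[9,16,-2] → ·
  covered (2 px):
    · · · · · · · · · · · ·
    · · · · · · · · · · · ·
    · · · · · · · · · · · ·
    · · █ █ · · · · · · · ·

Answer: [2,36,10]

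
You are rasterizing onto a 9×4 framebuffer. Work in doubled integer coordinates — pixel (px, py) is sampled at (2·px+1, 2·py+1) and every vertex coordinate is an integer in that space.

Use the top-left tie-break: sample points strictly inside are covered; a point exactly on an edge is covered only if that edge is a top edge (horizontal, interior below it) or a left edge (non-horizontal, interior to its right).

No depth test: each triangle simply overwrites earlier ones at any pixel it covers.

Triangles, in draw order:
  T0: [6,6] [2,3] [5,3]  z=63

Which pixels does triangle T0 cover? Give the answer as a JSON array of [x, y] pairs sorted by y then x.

T0:
  2·area = 9
  edge (6, 6)→(2, 3): d=(-4,-3) top-left  bias=+0
  edge (2, 3)→(5, 3): d=(3,0) top-left  bias=+0
  edge (5, 3)→(6, 6): d=(1,3) right/bottom  bias=-1
    (0,1)@(1, 3): e=[-3,0,12] → .  [on edge]
    (1,1)@(3, 3): e=[3,0,6] → X  [on edge]
    (2,1)@(5, 3): e=[9,0,0] → .  [on edge]
    (3,1)@(7, 3): e=[15,0,-6] → .  [on edge]
    (4,1)@(9, 3): e=[21,0,-12] → .  [on edge]
    (5,1)@(11, 3): e=[27,0,-18] → .  [on edge]
    (6,1)@(13, 3): e=[33,0,-24] → .  [on edge]
    (7,1)@(15, 3): e=[39,0,-30] → .  [on edge]
    (8,1)@(17, 3): e=[45,0,-36] → .  [on edge]
    (1,2)@(3, 5): e=[-5,6,8] → .
    (2,2)@(5, 5): e=[1,6,2] → X
    (3,2)@(7, 5): e=[7,6,-4] → .
  covered (2 px):
    . . . . . . . . .
    . X . . . . . . .
    . . X . . . . . .
    . . . . . . . . .

Final: [[1,1],[2,2]]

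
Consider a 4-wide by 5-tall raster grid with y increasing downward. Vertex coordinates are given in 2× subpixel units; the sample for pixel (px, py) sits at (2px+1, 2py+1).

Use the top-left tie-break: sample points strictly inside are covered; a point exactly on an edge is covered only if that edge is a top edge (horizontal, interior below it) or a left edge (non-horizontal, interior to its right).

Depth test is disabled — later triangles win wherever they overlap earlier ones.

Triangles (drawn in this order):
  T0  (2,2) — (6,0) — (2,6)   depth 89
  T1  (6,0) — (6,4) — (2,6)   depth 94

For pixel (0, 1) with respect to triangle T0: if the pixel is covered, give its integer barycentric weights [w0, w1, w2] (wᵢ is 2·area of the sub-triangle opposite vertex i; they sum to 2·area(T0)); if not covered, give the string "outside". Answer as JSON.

T0:
  2·area = 16
  edge (2, 2)→(6, 0): d=(4,-2) top-left  bias=+0
  edge (6, 0)→(2, 6): d=(-4,6) right/bottom  bias=-1
  edge (2, 6)→(2, 2): d=(0,-4) top-left  bias=+0
    (2,0)@(5, 1): e=[2,2,12] → █
    (3,0)@(7, 1): e=[6,-10,20] → ·
    (1,1)@(3, 3): e=[6,6,4] → █
    (2,1)@(5, 3): e=[10,-6,12] → ·
    (1,2)@(3, 5): e=[14,-2,4] → ·
  covered (2 px):
    · · █ ·
    · █ · ·
    · · · ·
    · · · ·
    · · · ·
T1:
  2·area = 16
  edge (6, 0)→(6, 4): d=(0,4) right/bottom  bias=-1
  edge (6, 4)→(2, 6): d=(-4,2) right/bottom  bias=-1
  edge (2, 6)→(6, 0): d=(4,-6) top-left  bias=+0
    (2,1)@(5, 3): e=[4,6,6] → █
    (3,1)@(7, 3): e=[-4,2,18] → ·
    (1,2)@(3, 5): e=[12,2,2] → █
    (2,2)@(5, 5): e=[4,-2,14] → ·
    (1,3)@(3, 7): e=[12,-6,10] → ·
  covered (2 px):
    · · · ·
    · · █ ·
    · █ · ·
    · · · ·
    · · · ·

Result: "outside"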